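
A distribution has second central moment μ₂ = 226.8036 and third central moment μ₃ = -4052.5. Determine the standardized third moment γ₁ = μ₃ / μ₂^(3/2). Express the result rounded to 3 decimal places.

-1.186

σ = √μ₂ = √226.8036 = 15.06000
σ³ = μ₂^(3/2) = 3415.66222
γ₁ = μ₃/σ³ = -4052.5 / 3415.66222 ≈ -1.186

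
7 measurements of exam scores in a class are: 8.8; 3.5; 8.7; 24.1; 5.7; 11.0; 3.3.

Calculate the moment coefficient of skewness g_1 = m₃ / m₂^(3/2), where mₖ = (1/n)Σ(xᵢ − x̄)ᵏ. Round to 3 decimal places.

1.384

x̄ = (8.8 + 3.5 + 8.7 + 24.1 + 5.7 + 11.0 + 3.3) / 7 = 9.3000
deviations (xᵢ − x̄): -0.5000, -5.8000, -0.6000, 14.8000, -3.6000, 1.7000, -6.0000
Σ(xᵢ − x̄)² = 305.1400 ⇒ m₂ = 305.1400/7 = 43.59143
Σ(xᵢ − x̄)³ = 2788.5960 ⇒ m₃ = 2788.5960/7 = 398.37086
m₂^(3/2) = 43.59143^(1.5) = 287.80720
g_1 = m₃ / m₂^(3/2) = 398.37086 / 287.80720 ≈ 1.384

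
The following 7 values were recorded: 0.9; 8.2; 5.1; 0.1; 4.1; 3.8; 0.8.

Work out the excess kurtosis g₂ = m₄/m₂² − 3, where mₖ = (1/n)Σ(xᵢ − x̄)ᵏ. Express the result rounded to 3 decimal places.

x̄ = 3.2857
Σ(xᵢ − x̄)² = 50.3886 ⇒ m₂ = 7.19837
Σ(xᵢ − x̄)⁴ = 768.1464 ⇒ m₄ = 109.73520
m₂² = 51.81649
g₂ = m₄/m₂² − 3 = 2.11777 − 3 ≈ -0.882

-0.882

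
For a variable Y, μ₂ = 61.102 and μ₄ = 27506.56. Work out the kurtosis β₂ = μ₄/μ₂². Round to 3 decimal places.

μ₂² = 61.102² = 3733.45440
μ₄/μ₂² = 27506.56 / 3733.45440 = 7.36759
β₂ ≈ 7.368

7.368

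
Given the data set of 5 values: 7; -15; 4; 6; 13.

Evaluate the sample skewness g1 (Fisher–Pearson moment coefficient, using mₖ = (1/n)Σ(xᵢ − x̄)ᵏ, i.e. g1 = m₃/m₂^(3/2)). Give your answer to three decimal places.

-1.110

x̄ = (7 - 15 + 4 + 6 + 13) / 5 = 3.0000
deviations (xᵢ − x̄): 4.0000, -18.0000, 1.0000, 3.0000, 10.0000
Σ(xᵢ − x̄)² = 450.0000 ⇒ m₂ = 450.0000/5 = 90.00000
Σ(xᵢ − x̄)³ = -4740.0000 ⇒ m₃ = -4740.0000/5 = -948.00000
m₂^(3/2) = 90.00000^(1.5) = 853.81497
g1 = m₃ / m₂^(3/2) = -948.00000 / 853.81497 ≈ -1.110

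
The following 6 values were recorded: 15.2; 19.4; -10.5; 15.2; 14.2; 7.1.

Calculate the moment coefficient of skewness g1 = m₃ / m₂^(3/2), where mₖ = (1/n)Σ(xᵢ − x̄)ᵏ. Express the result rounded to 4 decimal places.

-1.3086

x̄ = (15.2 + 19.4 - 10.5 + 15.2 + 14.2 + 7.1) / 6 = 10.1000
deviations (xᵢ − x̄): 5.1000, 9.3000, -20.6000, 5.1000, 4.1000, -3.0000
Σ(xᵢ − x̄)² = 588.6800 ⇒ m₂ = 588.6800/6 = 98.11333
Σ(xᵢ − x̄)³ = -7630.2360 ⇒ m₃ = -7630.2360/6 = -1271.70600
m₂^(3/2) = 98.11333^(1.5) = 971.83390
g1 = m₃ / m₂^(3/2) = -1271.70600 / 971.83390 ≈ -1.3086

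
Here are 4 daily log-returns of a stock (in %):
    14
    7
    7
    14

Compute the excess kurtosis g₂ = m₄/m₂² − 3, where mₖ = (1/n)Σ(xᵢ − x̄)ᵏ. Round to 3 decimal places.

-2.000

x̄ = 10.5000
Σ(xᵢ − x̄)² = 49.0000 ⇒ m₂ = 12.25000
Σ(xᵢ − x̄)⁴ = 600.2500 ⇒ m₄ = 150.06250
m₂² = 150.06250
g₂ = m₄/m₂² − 3 = 1.00000 − 3 ≈ -2.000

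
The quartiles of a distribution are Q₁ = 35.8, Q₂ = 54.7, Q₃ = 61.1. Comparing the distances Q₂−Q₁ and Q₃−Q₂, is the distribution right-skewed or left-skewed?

Q₂ − Q₁ = 18.9;  Q₃ − Q₂ = 6.4
Q₂ − Q₁ > Q₃ − Q₂ ⇒ the lower half is more spread out ⇒ left-skewed.

left-skewed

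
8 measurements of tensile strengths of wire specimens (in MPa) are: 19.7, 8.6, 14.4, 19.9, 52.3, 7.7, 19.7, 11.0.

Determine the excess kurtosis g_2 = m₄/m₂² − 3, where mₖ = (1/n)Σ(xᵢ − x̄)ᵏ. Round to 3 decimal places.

x̄ = 19.1625
Σ(xᵢ − x̄)² = 1431.4788 ⇒ m₂ = 178.93484
Σ(xᵢ − x̄)⁴ = 1240474.3216 ⇒ m₄ = 155059.29020
m₂² = 32017.67831
g_2 = m₄/m₂² − 3 = 4.84293 − 3 ≈ 1.843

1.843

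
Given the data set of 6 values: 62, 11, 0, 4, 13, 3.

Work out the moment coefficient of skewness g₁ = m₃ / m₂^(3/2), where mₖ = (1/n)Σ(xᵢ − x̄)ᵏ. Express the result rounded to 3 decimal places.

1.612

x̄ = (62 + 11 + 0 + 4 + 13 + 3) / 6 = 15.5000
deviations (xᵢ − x̄): 46.5000, -4.5000, -15.5000, -11.5000, -2.5000, -12.5000
Σ(xᵢ − x̄)² = 2717.5000 ⇒ m₂ = 2717.5000/6 = 452.91667
Σ(xᵢ − x̄)³ = 93240.0000 ⇒ m₃ = 93240.0000/6 = 15540.00000
m₂^(3/2) = 452.91667^(1.5) = 9638.89953
g₁ = m₃ / m₂^(3/2) = 15540.00000 / 9638.89953 ≈ 1.612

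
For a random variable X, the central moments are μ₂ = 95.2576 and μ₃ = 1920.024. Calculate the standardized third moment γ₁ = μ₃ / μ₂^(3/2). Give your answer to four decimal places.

σ = √μ₂ = √95.2576 = 9.76000
σ³ = μ₂^(3/2) = 929.71418
γ₁ = μ₃/σ³ = 1920.024 / 929.71418 ≈ 2.0652

2.0652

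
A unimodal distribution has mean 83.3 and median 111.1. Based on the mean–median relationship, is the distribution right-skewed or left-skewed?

left-skewed

mean − median = 83.3 − 111.1 = -27.8
mean < median ⇒ the longer tail is on the left ⇒ left-skewed (negatively skewed).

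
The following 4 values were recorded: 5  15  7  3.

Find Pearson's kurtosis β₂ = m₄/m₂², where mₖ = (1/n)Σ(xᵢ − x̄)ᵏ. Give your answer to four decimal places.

x̄ = 7.5000
Σ(xᵢ − x̄)² = 83.0000 ⇒ m₂ = 20.75000
Σ(xᵢ − x̄)⁴ = 3613.2500 ⇒ m₄ = 903.31250
m₂² = 430.56250
β₂ = m₄/m₂² = 903.31250 / 430.56250 ≈ 2.0980

2.0980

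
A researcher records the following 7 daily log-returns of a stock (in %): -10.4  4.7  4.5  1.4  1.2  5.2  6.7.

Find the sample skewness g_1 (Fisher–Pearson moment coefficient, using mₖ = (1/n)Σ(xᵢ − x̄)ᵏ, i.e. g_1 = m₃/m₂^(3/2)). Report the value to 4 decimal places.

-1.5605

x̄ = (-10.4 + 4.7 + 4.5 + 1.4 + 1.2 + 5.2 + 6.7) / 7 = 1.9000
deviations (xᵢ − x̄): -12.3000, 2.8000, 2.6000, -0.5000, -0.7000, 3.3000, 4.8000
Σ(xᵢ − x̄)² = 200.5600 ⇒ m₂ = 200.5600/7 = 28.65143
Σ(xᵢ − x̄)³ = -1675.2780 ⇒ m₃ = -1675.2780/7 = -239.32543
m₂^(3/2) = 28.65143^(1.5) = 153.36259
g_1 = m₃ / m₂^(3/2) = -239.32543 / 153.36259 ≈ -1.5605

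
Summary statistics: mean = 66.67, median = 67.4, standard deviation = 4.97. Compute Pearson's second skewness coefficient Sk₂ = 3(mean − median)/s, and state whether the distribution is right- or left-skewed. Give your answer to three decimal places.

Sk₂ = 3(66.67 − 67.4) / 4.97 = 3 × -0.7300 / 4.97
    = -2.1900 / 4.97 ≈ -0.441
Sk₂ < 0 ⇒ mean < median ⇒ left-skewed (negative skew).

-0.441, left-skewed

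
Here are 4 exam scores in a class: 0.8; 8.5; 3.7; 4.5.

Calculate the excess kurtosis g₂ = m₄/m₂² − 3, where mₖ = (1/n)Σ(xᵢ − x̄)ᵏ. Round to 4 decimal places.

x̄ = 4.3750
Σ(xᵢ − x̄)² = 30.2675 ⇒ m₂ = 7.56688
Σ(xᵢ − x̄)⁴ = 453.0837 ⇒ m₄ = 113.27093
m₂² = 57.25760
g₂ = m₄/m₂² − 3 = 1.97827 − 3 ≈ -1.0217

-1.0217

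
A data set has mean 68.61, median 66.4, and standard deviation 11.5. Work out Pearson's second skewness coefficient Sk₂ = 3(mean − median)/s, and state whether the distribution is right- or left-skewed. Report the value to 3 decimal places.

0.577, right-skewed

Sk₂ = 3(68.61 − 66.4) / 11.5 = 3 × 2.2100 / 11.5
    = 6.6300 / 11.5 ≈ 0.577
Sk₂ > 0 ⇒ mean > median ⇒ right-skewed (positive skew).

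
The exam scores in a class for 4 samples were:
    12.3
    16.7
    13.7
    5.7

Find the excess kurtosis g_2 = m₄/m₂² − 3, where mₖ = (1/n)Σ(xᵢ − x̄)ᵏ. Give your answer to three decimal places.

-0.964

x̄ = 12.1000
Σ(xᵢ − x̄)² = 64.7200 ⇒ m₂ = 16.18000
Σ(xᵢ − x̄)⁴ = 2132.0224 ⇒ m₄ = 533.00560
m₂² = 261.79240
g_2 = m₄/m₂² − 3 = 2.03599 − 3 ≈ -0.964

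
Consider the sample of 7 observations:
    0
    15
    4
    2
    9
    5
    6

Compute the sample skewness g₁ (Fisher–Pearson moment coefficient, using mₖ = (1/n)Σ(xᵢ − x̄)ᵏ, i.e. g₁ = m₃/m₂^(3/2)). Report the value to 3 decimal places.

0.788

x̄ = (0 + 15 + 4 + 2 + 9 + 5 + 6) / 7 = 5.8571
deviations (xᵢ − x̄): -5.8571, 9.1429, -1.8571, -3.8571, 3.1429, -0.8571, 0.1429
Σ(xᵢ − x̄)² = 146.8571 ⇒ m₂ = 146.8571/7 = 20.97959
Σ(xᵢ − x̄)³ = 529.9592 ⇒ m₃ = 529.9592/7 = 75.70845
m₂^(3/2) = 20.97959^(1.5) = 96.09384
g₁ = m₃ / m₂^(3/2) = 75.70845 / 96.09384 ≈ 0.788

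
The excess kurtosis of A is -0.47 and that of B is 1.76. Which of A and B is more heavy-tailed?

Higher excess kurtosis ⇒ heavier tails relative to the normal distribution.
-0.47 vs 1.76: the larger is 1.76, so B has heavier tails. (B is leptokurtic — heavier-than-normal tails; the other is platykurtic.)

B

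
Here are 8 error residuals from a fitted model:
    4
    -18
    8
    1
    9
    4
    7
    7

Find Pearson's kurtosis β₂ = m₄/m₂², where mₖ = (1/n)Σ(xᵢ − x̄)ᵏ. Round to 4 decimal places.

x̄ = 2.7500
Σ(xᵢ − x̄)² = 539.5000 ⇒ m₂ = 67.43750
Σ(xᵢ − x̄)⁴ = 188336.4063 ⇒ m₄ = 23542.05078
m₂² = 4547.81641
β₂ = m₄/m₂² = 23542.05078 / 4547.81641 ≈ 5.1766

5.1766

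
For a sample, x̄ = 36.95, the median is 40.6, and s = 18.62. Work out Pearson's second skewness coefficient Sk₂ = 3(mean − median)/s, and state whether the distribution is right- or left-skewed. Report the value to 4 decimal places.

Sk₂ = 3(36.95 − 40.6) / 18.62 = 3 × -3.6500 / 18.62
    = -10.9500 / 18.62 ≈ -0.5881
Sk₂ < 0 ⇒ mean < median ⇒ left-skewed (negative skew).

-0.5881, left-skewed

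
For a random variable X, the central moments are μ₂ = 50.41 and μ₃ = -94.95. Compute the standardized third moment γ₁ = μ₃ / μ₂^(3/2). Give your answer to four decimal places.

σ = √μ₂ = √50.41 = 7.10000
σ³ = μ₂^(3/2) = 357.91100
γ₁ = μ₃/σ³ = -94.95 / 357.91100 ≈ -0.2653

-0.2653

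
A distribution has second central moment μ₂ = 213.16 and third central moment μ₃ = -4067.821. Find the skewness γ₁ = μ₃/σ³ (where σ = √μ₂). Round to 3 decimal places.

σ = √μ₂ = √213.16 = 14.60000
σ³ = μ₂^(3/2) = 3112.13600
γ₁ = μ₃/σ³ = -4067.821 / 3112.13600 ≈ -1.307

-1.307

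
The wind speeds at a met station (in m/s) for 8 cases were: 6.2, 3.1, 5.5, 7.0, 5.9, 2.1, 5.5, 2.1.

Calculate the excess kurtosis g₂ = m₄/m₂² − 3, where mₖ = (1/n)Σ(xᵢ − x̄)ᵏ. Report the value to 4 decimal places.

-1.4786

x̄ = 4.6750
Σ(xᵢ − x̄)² = 26.3350 ⇒ m₂ = 3.29188
Σ(xᵢ − x̄)⁴ = 131.8916 ⇒ m₄ = 16.48645
m₂² = 10.83644
g₂ = m₄/m₂² − 3 = 1.52139 − 3 ≈ -1.4786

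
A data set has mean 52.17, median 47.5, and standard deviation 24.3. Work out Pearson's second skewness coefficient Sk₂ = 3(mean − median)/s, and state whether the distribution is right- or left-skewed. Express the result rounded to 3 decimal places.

Sk₂ = 3(52.17 − 47.5) / 24.3 = 3 × 4.6700 / 24.3
    = 14.0100 / 24.3 ≈ 0.577
Sk₂ > 0 ⇒ mean > median ⇒ right-skewed (positive skew).

0.577, right-skewed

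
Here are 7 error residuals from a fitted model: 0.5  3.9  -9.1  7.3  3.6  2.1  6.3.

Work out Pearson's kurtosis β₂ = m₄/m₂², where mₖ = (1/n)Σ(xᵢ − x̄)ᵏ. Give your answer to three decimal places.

3.690

x̄ = 2.0857
Σ(xᵢ − x̄)² = 178.1686 ⇒ m₂ = 25.45265
Σ(xᵢ − x̄)⁴ = 16732.1355 ⇒ m₄ = 2390.30507
m₂² = 647.83755
β₂ = m₄/m₂² = 2390.30507 / 647.83755 ≈ 3.690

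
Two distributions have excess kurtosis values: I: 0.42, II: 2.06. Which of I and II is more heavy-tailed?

Higher excess kurtosis ⇒ heavier tails relative to the normal distribution.
0.42 vs 2.06: the larger is 2.06, so II has heavier tails.

II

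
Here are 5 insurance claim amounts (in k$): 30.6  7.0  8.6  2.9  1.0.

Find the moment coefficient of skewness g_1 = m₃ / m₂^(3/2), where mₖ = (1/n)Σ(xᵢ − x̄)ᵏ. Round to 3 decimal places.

x̄ = (30.6 + 7.0 + 8.6 + 2.9 + 1.0) / 5 = 10.0200
deviations (xᵢ − x̄): 20.5800, -3.0200, -1.4200, -7.1200, -9.0200
Σ(xᵢ − x̄)² = 566.7280 ⇒ m₂ = 566.7280/5 = 113.34560
Σ(xᵢ − x̄)³ = 7591.1573 ⇒ m₃ = 7591.1573/5 = 1518.23146
m₂^(3/2) = 113.34560^(1.5) = 1206.72136
g_1 = m₃ / m₂^(3/2) = 1518.23146 / 1206.72136 ≈ 1.258

1.258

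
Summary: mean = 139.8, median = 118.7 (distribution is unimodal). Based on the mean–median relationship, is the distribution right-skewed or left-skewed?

right-skewed

mean − median = 139.8 − 118.7 = 21.1
mean > median ⇒ the longer tail is on the right ⇒ right-skewed (positively skewed).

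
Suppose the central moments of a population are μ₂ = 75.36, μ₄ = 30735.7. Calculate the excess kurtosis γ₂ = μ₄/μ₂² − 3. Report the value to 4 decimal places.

2.4120

μ₂² = 75.36² = 5679.12960
μ₄/μ₂² = 30735.7 / 5679.12960 = 5.41204
γ₂ = 5.41204 − 3 ≈ 2.4120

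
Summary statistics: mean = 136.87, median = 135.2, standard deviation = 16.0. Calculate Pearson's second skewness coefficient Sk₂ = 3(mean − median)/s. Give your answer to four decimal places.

0.3131

Sk₂ = 3(136.87 − 135.2) / 16.0 = 3 × 1.6700 / 16.0
    = 5.0100 / 16.0 ≈ 0.3131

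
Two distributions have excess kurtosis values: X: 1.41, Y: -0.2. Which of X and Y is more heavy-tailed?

X

Higher excess kurtosis ⇒ heavier tails relative to the normal distribution.
1.41 vs -0.2: the larger is 1.41, so X has heavier tails. (X is leptokurtic — heavier-than-normal tails; the other is platykurtic.)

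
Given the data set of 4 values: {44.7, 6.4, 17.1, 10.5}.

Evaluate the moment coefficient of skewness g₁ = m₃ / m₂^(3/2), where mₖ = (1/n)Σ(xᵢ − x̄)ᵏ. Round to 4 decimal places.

0.9396

x̄ = (44.7 + 6.4 + 17.1 + 10.5) / 4 = 19.6750
deviations (xᵢ − x̄): 25.0250, -13.2750, -2.5750, -9.1750
Σ(xᵢ − x̄)² = 893.2875 ⇒ m₂ = 893.2875/4 = 223.32188
Σ(xᵢ − x̄)³ = 12543.0956 ⇒ m₃ = 12543.0956/4 = 3135.77391
m₂^(3/2) = 223.32188^(1.5) = 3337.31268
g₁ = m₃ / m₂^(3/2) = 3135.77391 / 3337.31268 ≈ 0.9396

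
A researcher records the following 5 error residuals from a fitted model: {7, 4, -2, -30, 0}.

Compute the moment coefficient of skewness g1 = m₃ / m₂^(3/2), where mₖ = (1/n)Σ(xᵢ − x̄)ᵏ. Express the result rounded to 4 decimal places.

x̄ = (7 + 4 - 2 - 30 + 0) / 5 = -4.2000
deviations (xᵢ − x̄): 11.2000, 8.2000, 2.2000, -25.8000, 4.2000
Σ(xᵢ − x̄)² = 880.8000 ⇒ m₂ = 880.8000/5 = 176.16000
Σ(xᵢ − x̄)³ = -15132.4800 ⇒ m₃ = -15132.4800/5 = -3026.49600
m₂^(3/2) = 176.16000^(1.5) = 2338.08854
g1 = m₃ / m₂^(3/2) = -3026.49600 / 2338.08854 ≈ -1.2944

-1.2944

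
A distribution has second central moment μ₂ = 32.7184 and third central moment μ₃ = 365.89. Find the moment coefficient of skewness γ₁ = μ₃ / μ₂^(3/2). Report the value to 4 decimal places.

σ = √μ₂ = √32.7184 = 5.72000
σ³ = μ₂^(3/2) = 187.14925
γ₁ = μ₃/σ³ = 365.89 / 187.14925 ≈ 1.9551

1.9551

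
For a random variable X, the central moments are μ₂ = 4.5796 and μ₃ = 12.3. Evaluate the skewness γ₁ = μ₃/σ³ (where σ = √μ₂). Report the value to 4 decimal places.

1.2551

σ = √μ₂ = √4.5796 = 2.14000
σ³ = μ₂^(3/2) = 9.80034
γ₁ = μ₃/σ³ = 12.3 / 9.80034 ≈ 1.2551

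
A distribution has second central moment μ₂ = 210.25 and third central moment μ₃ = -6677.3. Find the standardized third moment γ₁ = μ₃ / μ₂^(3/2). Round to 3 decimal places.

σ = √μ₂ = √210.25 = 14.50000
σ³ = μ₂^(3/2) = 3048.62500
γ₁ = μ₃/σ³ = -6677.3 / 3048.62500 ≈ -2.190

-2.190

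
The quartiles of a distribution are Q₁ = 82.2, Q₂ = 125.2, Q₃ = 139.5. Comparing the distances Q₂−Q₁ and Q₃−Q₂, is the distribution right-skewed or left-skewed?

left-skewed

Q₂ − Q₁ = 43.0;  Q₃ − Q₂ = 14.3
Q₂ − Q₁ > Q₃ − Q₂ ⇒ the lower half is more spread out ⇒ left-skewed.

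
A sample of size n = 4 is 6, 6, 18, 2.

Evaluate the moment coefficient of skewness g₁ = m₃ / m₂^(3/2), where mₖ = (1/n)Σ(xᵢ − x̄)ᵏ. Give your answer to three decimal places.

x̄ = (6 + 6 + 18 + 2) / 4 = 8.0000
deviations (xᵢ − x̄): -2.0000, -2.0000, 10.0000, -6.0000
Σ(xᵢ − x̄)² = 144.0000 ⇒ m₂ = 144.0000/4 = 36.00000
Σ(xᵢ − x̄)³ = 768.0000 ⇒ m₃ = 768.0000/4 = 192.00000
m₂^(3/2) = 36.00000^(1.5) = 216.00000
g₁ = m₃ / m₂^(3/2) = 192.00000 / 216.00000 ≈ 0.889

0.889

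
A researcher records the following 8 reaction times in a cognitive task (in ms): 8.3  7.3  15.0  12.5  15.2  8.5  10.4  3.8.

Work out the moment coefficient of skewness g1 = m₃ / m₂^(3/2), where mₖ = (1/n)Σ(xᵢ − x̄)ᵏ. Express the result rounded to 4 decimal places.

-0.0644

x̄ = (8.3 + 7.3 + 15.0 + 12.5 + 15.2 + 8.5 + 10.4 + 3.8) / 8 = 10.1250
deviations (xᵢ − x̄): -1.8250, -2.8250, 4.8750, 2.3750, 5.0750, -1.6250, 0.2750, -6.3250
Σ(xᵢ − x̄)² = 109.1950 ⇒ m₂ = 109.1950/8 = 13.64938
Σ(xᵢ − x̄)³ = -25.9658 ⇒ m₃ = -25.9658/8 = -3.24572
m₂^(3/2) = 13.64938^(1.5) = 50.42770
g1 = m₃ / m₂^(3/2) = -3.24572 / 50.42770 ≈ -0.0644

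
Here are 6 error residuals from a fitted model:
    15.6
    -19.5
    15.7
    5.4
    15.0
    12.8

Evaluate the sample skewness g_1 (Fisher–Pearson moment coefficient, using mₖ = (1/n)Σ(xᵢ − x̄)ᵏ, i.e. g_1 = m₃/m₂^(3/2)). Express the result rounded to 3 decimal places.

x̄ = (15.6 - 19.5 + 15.7 + 5.4 + 15.0 + 12.8) / 6 = 7.5000
deviations (xᵢ − x̄): 8.1000, -27.0000, 8.2000, -2.1000, 7.5000, 5.3000
Σ(xᵢ − x̄)² = 950.6000 ⇒ m₂ = 950.6000/6 = 158.43333
Σ(xᵢ − x̄)³ = -18038.7000 ⇒ m₃ = -18038.7000/6 = -3006.45000
m₂^(3/2) = 158.43333^(1.5) = 1994.20518
g_1 = m₃ / m₂^(3/2) = -3006.45000 / 1994.20518 ≈ -1.508

-1.508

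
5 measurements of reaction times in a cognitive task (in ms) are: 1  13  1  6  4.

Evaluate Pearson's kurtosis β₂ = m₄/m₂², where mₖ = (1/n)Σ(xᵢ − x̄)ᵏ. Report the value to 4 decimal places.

x̄ = 5.0000
Σ(xᵢ − x̄)² = 98.0000 ⇒ m₂ = 19.60000
Σ(xᵢ − x̄)⁴ = 4610.0000 ⇒ m₄ = 922.00000
m₂² = 384.16000
β₂ = m₄/m₂² = 922.00000 / 384.16000 ≈ 2.4000

2.4000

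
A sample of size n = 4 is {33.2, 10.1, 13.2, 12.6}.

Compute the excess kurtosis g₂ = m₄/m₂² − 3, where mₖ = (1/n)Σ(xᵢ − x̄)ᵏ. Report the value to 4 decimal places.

x̄ = 17.2750
Σ(xᵢ − x̄)² = 343.5475 ⇒ m₂ = 85.88688
Σ(xᵢ − x̄)⁴ = 67719.4829 ⇒ m₄ = 16929.87073
m₂² = 7376.55530
g₂ = m₄/m₂² − 3 = 2.29509 − 3 ≈ -0.7049

-0.7049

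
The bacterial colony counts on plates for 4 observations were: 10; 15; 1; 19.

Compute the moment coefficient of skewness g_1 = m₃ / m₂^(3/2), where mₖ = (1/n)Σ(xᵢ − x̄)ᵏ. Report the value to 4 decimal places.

-0.4614

x̄ = (10 + 15 + 1 + 19) / 4 = 11.2500
deviations (xᵢ − x̄): -1.2500, 3.7500, -10.2500, 7.7500
Σ(xᵢ − x̄)² = 180.7500 ⇒ m₂ = 180.7500/4 = 45.18750
Σ(xᵢ − x̄)³ = -560.6250 ⇒ m₃ = -560.6250/4 = -140.15625
m₂^(3/2) = 45.18750^(1.5) = 303.75782
g_1 = m₃ / m₂^(3/2) = -140.15625 / 303.75782 ≈ -0.4614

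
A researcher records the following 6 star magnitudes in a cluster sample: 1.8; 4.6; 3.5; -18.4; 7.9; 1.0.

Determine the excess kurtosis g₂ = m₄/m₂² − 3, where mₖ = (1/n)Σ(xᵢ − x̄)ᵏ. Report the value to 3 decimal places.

x̄ = 0.0667
Σ(xᵢ − x̄)² = 438.5933 ⇒ m₂ = 73.09889
Σ(xᵢ − x̄)⁴ = 120629.3961 ⇒ m₄ = 20104.89935
m₂² = 5343.44756
g₂ = m₄/m₂² − 3 = 3.76253 − 3 ≈ 0.763

0.763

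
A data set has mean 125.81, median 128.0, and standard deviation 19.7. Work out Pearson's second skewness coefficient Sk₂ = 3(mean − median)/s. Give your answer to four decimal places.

Sk₂ = 3(125.81 − 128.0) / 19.7 = 3 × -2.1900 / 19.7
    = -6.5700 / 19.7 ≈ -0.3335

-0.3335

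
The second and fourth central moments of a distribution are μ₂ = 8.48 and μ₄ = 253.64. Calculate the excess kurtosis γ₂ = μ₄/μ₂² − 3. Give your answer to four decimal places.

μ₂² = 8.48² = 71.91040
μ₄/μ₂² = 253.64 / 71.91040 = 3.52717
γ₂ = 3.52717 − 3 ≈ 0.5272

0.5272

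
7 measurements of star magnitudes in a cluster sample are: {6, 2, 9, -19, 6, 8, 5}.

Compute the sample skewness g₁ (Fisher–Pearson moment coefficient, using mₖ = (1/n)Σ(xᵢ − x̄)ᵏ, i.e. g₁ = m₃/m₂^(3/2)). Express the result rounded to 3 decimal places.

-1.824

x̄ = (6 + 2 + 9 - 19 + 6 + 8 + 5) / 7 = 2.4286
deviations (xᵢ − x̄): 3.5714, -0.4286, 6.5714, -21.4286, 3.5714, 5.5714, 2.5714
Σ(xᵢ − x̄)² = 565.7143 ⇒ m₂ = 565.7143/7 = 80.81633
Σ(xᵢ − x̄)³ = -9274.8980 ⇒ m₃ = -9274.8980/7 = -1324.98542
m₂^(3/2) = 80.81633^(1.5) = 726.52181
g₁ = m₃ / m₂^(3/2) = -1324.98542 / 726.52181 ≈ -1.824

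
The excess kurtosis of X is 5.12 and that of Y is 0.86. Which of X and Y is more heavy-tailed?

X

Higher excess kurtosis ⇒ heavier tails relative to the normal distribution.
5.12 vs 0.86: the larger is 5.12, so X has heavier tails.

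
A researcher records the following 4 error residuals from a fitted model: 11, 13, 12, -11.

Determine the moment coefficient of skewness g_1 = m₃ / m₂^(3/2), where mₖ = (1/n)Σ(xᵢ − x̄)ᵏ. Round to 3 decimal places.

-1.137

x̄ = (11 + 13 + 12 - 11) / 4 = 6.2500
deviations (xᵢ − x̄): 4.7500, 6.7500, 5.7500, -17.2500
Σ(xᵢ − x̄)² = 398.7500 ⇒ m₂ = 398.7500/4 = 99.68750
Σ(xᵢ − x̄)³ = -4528.1250 ⇒ m₃ = -4528.1250/4 = -1132.03125
m₂^(3/2) = 99.68750^(1.5) = 995.31616
g_1 = m₃ / m₂^(3/2) = -1132.03125 / 995.31616 ≈ -1.137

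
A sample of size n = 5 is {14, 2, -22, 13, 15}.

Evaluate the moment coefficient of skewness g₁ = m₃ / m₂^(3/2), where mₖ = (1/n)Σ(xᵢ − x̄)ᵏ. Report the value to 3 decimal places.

x̄ = (14 + 2 - 22 + 13 + 15) / 5 = 4.4000
deviations (xᵢ − x̄): 9.6000, -2.4000, -26.4000, 8.6000, 10.6000
Σ(xᵢ − x̄)² = 981.2000 ⇒ m₂ = 981.2000/5 = 196.24000
Σ(xᵢ − x̄)³ = -15701.7600 ⇒ m₃ = -15701.7600/5 = -3140.35200
m₂^(3/2) = 196.24000^(1.5) = 2749.04154
g₁ = m₃ / m₂^(3/2) = -3140.35200 / 2749.04154 ≈ -1.142

-1.142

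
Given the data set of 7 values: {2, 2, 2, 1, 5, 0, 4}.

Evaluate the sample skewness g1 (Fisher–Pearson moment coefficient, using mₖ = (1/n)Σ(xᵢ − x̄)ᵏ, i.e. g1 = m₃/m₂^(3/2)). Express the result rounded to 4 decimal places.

x̄ = (2 + 2 + 2 + 1 + 5 + 0 + 4) / 7 = 2.2857
deviations (xᵢ − x̄): -0.2857, -0.2857, -0.2857, -1.2857, 2.7143, -2.2857, 1.7143
Σ(xᵢ − x̄)² = 17.4286 ⇒ m₂ = 17.4286/7 = 2.48980
Σ(xᵢ − x̄)³ = 10.8980 ⇒ m₃ = 10.8980/7 = 1.55685
m₂^(3/2) = 2.48980^(1.5) = 3.92867
g1 = m₃ / m₂^(3/2) = 1.55685 / 3.92867 ≈ 0.3963

0.3963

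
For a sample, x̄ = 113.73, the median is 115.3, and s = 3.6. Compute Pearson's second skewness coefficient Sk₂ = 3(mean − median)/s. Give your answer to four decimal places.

-1.3083

Sk₂ = 3(113.73 − 115.3) / 3.6 = 3 × -1.5700 / 3.6
    = -4.7100 / 3.6 ≈ -1.3083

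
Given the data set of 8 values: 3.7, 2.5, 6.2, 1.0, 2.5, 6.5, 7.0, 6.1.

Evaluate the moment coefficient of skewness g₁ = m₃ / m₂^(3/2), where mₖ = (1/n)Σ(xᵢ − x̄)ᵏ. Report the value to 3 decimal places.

x̄ = (3.7 + 2.5 + 6.2 + 1.0 + 2.5 + 6.5 + 7.0 + 6.1) / 8 = 4.4375
deviations (xᵢ − x̄): -0.7375, -1.9375, 1.7625, -3.4375, -1.9375, 2.0625, 2.5625, 1.6625
Σ(xᵢ − x̄)² = 36.5587 ⇒ m₂ = 36.5587/8 = 4.56984
Σ(xᵢ − x̄)³ = -19.8963 ⇒ m₃ = -19.8963/8 = -2.48704
m₂^(3/2) = 4.56984^(1.5) = 9.76904
g₁ = m₃ / m₂^(3/2) = -2.48704 / 9.76904 ≈ -0.255

-0.255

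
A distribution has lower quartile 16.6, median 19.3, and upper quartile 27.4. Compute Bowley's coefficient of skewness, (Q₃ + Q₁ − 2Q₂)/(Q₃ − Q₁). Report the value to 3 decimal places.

0.500

numerator: Q₃ + Q₁ − 2Q₂ = 27.4 + 16.6 − 2×19.3 = 5.4000
denominator: Q₃ − Q₁ = 27.4 − 16.6 = 10.8000
Bowley skewness = 5.4000 / 10.8000 ≈ 0.500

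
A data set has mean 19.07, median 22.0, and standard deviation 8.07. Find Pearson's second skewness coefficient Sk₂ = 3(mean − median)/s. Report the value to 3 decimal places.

Sk₂ = 3(19.07 − 22.0) / 8.07 = 3 × -2.9300 / 8.07
    = -8.7900 / 8.07 ≈ -1.089

-1.089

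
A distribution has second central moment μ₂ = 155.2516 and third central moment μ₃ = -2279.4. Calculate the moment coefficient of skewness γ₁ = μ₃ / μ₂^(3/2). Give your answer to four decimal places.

σ = √μ₂ = √155.2516 = 12.46000
σ³ = μ₂^(3/2) = 1934.43494
γ₁ = μ₃/σ³ = -2279.4 / 1934.43494 ≈ -1.1783

-1.1783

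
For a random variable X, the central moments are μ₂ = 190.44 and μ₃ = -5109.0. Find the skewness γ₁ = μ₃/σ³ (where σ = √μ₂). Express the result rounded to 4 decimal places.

σ = √μ₂ = √190.44 = 13.80000
σ³ = μ₂^(3/2) = 2628.07200
γ₁ = μ₃/σ³ = -5109.0 / 2628.07200 ≈ -1.9440

-1.9440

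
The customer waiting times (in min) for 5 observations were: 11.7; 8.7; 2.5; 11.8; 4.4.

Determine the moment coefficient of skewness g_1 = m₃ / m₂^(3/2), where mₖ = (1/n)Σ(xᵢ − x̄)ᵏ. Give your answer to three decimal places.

-0.252

x̄ = (11.7 + 8.7 + 2.5 + 11.8 + 4.4) / 5 = 7.8200
deviations (xᵢ − x̄): 3.8800, 0.8800, -5.3200, 3.9800, -3.4200
Σ(xᵢ − x̄)² = 71.6680 ⇒ m₂ = 71.6680/5 = 14.33360
Σ(xᵢ − x̄)³ = -68.4331 ⇒ m₃ = -68.4331/5 = -13.68662
m₂^(3/2) = 14.33360^(1.5) = 54.26664
g_1 = m₃ / m₂^(3/2) = -13.68662 / 54.26664 ≈ -0.252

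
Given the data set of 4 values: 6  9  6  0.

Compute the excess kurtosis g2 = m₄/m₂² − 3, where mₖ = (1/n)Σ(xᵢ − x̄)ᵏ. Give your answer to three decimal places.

-0.903

x̄ = 5.2500
Σ(xᵢ − x̄)² = 42.7500 ⇒ m₂ = 10.68750
Σ(xᵢ − x̄)⁴ = 958.0781 ⇒ m₄ = 239.51953
m₂² = 114.22266
g2 = m₄/m₂² − 3 = 2.09695 − 3 ≈ -0.903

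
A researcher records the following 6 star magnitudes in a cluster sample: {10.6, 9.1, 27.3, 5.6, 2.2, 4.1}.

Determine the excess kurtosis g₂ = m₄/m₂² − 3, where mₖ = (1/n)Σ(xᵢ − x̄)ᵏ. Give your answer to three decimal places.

x̄ = 9.8167
Σ(xᵢ − x̄)² = 415.2683 ⇒ m₂ = 69.21139
Σ(xᵢ − x̄)⁴ = 98182.6391 ⇒ m₄ = 16363.77319
m₂² = 4790.21635
g₂ = m₄/m₂² − 3 = 3.41608 − 3 ≈ 0.416

0.416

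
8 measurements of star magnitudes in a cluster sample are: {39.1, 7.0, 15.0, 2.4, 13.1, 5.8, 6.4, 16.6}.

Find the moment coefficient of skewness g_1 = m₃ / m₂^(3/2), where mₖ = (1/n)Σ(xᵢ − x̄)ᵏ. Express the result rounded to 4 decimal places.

x̄ = (39.1 + 7.0 + 15.0 + 2.4 + 13.1 + 5.8 + 6.4 + 16.6) / 8 = 13.1750
deviations (xᵢ − x̄): 25.9250, -6.1750, 1.8250, -10.7750, -0.0750, -7.3750, -6.7750, 3.4250
Σ(xᵢ − x̄)² = 941.6950 ⇒ m₂ = 941.6950/8 = 117.71188
Σ(xᵢ − x̄)³ = 15272.0453 ⇒ m₃ = 15272.0453/8 = 1909.00566
m₂^(3/2) = 117.71188^(1.5) = 1277.11621
g_1 = m₃ / m₂^(3/2) = 1909.00566 / 1277.11621 ≈ 1.4948

1.4948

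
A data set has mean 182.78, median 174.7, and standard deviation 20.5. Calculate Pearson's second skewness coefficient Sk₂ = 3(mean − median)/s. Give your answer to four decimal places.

1.1824

Sk₂ = 3(182.78 − 174.7) / 20.5 = 3 × 8.0800 / 20.5
    = 24.2400 / 20.5 ≈ 1.1824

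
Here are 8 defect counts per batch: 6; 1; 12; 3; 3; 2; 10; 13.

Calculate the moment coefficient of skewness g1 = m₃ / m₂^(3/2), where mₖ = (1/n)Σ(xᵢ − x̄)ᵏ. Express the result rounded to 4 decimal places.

x̄ = (6 + 1 + 12 + 3 + 3 + 2 + 10 + 13) / 8 = 6.2500
deviations (xᵢ − x̄): -0.2500, -5.2500, 5.7500, -3.2500, -3.2500, -4.2500, 3.7500, 6.7500
Σ(xᵢ − x̄)² = 159.5000 ⇒ m₂ = 159.5000/8 = 19.93750
Σ(xᵢ − x̄)³ = 260.2500 ⇒ m₃ = 260.2500/8 = 32.53125
m₂^(3/2) = 19.93750^(1.5) = 89.02378
g1 = m₃ / m₂^(3/2) = 32.53125 / 89.02378 ≈ 0.3654

0.3654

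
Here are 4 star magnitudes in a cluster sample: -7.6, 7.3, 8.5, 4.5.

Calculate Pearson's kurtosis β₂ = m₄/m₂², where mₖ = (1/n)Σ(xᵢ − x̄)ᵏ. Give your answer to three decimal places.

x̄ = 3.1750
Σ(xᵢ − x̄)² = 163.2275 ⇒ m₂ = 40.80687
Σ(xᵢ − x̄)⁴ = 14576.0103 ⇒ m₄ = 3644.00258
m₂² = 1665.20105
β₂ = m₄/m₂² = 3644.00258 / 1665.20105 ≈ 2.188

2.188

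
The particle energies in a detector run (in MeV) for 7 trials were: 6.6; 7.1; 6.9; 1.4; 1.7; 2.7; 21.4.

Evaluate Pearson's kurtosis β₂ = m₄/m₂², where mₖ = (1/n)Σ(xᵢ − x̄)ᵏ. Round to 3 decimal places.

4.037

x̄ = 6.8286
Σ(xᵢ − x̄)² = 285.2743 ⇒ m₂ = 40.75347
Σ(xᵢ − x̄)⁴ = 46933.3522 ⇒ m₄ = 6704.76460
m₂² = 1660.84527
β₂ = m₄/m₂² = 6704.76460 / 1660.84527 ≈ 4.037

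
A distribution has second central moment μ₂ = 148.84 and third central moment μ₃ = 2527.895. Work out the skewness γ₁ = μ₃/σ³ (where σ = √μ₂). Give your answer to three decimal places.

1.392

σ = √μ₂ = √148.84 = 12.20000
σ³ = μ₂^(3/2) = 1815.84800
γ₁ = μ₃/σ³ = 2527.895 / 1815.84800 ≈ 1.392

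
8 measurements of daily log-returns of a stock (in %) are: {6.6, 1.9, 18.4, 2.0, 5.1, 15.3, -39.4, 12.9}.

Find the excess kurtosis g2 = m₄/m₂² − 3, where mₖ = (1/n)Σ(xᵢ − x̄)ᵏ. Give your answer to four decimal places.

1.9438

x̄ = 2.8500
Σ(xᵢ − x̄)² = 2303.6200 ⇒ m₂ = 287.95250
Σ(xᵢ − x̄)⁴ = 3279368.5773 ⇒ m₄ = 409921.07216
m₂² = 82916.64226
g2 = m₄/m₂² − 3 = 4.94377 − 3 ≈ 1.9438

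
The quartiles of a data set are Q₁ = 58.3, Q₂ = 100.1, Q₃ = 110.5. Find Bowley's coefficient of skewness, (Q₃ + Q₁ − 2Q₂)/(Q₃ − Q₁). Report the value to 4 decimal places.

-0.6015

numerator: Q₃ + Q₁ − 2Q₂ = 110.5 + 58.3 − 2×100.1 = -31.4000
denominator: Q₃ − Q₁ = 110.5 − 58.3 = 52.2000
Bowley skewness = -31.4000 / 52.2000 ≈ -0.6015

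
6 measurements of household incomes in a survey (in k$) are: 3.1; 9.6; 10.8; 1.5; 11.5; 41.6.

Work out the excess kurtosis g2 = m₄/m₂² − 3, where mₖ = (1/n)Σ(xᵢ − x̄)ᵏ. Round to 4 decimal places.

x̄ = 13.0167
Σ(xᵢ − x̄)² = 1066.8683 ⇒ m₂ = 177.81139
Σ(xᵢ − x̄)⁴ = 694928.5403 ⇒ m₄ = 115821.42339
m₂² = 31616.89002
g2 = m₄/m₂² − 3 = 3.66328 − 3 ≈ 0.6633

0.6633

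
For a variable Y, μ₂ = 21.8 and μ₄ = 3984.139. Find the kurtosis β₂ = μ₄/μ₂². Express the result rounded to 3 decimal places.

μ₂² = 21.8² = 475.24000
μ₄/μ₂² = 3984.139 / 475.24000 = 8.38343
β₂ ≈ 8.383

8.383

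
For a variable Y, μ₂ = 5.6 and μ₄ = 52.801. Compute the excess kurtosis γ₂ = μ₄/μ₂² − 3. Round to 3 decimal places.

μ₂² = 5.6² = 31.36000
μ₄/μ₂² = 52.801 / 31.36000 = 1.68371
γ₂ = 1.68371 − 3 ≈ -1.316

-1.316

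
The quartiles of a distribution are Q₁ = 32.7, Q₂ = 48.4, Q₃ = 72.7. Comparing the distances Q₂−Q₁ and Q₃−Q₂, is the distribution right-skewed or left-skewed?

Q₂ − Q₁ = 15.7;  Q₃ − Q₂ = 24.3
Q₃ − Q₂ > Q₂ − Q₁ ⇒ the upper half is more spread out ⇒ right-skewed.

right-skewed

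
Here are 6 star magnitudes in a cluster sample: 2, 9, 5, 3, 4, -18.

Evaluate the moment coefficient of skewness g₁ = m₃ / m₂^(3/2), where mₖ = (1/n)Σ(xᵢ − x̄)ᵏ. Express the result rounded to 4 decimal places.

-1.5201

x̄ = (2 + 9 + 5 + 3 + 4 - 18) / 6 = 0.8333
deviations (xᵢ − x̄): 1.1667, 8.1667, 4.1667, 2.1667, 3.1667, -18.8333
Σ(xᵢ − x̄)² = 454.8333 ⇒ m₂ = 454.8333/6 = 75.80556
Σ(xᵢ − x̄)³ = -6019.5556 ⇒ m₃ = -6019.5556/6 = -1003.25926
m₂^(3/2) = 75.80556^(1.5) = 660.01158
g₁ = m₃ / m₂^(3/2) = -1003.25926 / 660.01158 ≈ -1.5201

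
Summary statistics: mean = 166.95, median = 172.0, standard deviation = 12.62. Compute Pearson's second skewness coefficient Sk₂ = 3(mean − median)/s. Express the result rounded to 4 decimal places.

Sk₂ = 3(166.95 − 172.0) / 12.62 = 3 × -5.0500 / 12.62
    = -15.1500 / 12.62 ≈ -1.2005

-1.2005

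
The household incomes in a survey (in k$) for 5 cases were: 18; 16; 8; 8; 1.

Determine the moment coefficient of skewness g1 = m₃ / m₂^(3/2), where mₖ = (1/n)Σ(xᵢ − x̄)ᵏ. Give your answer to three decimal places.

x̄ = (18 + 16 + 8 + 8 + 1) / 5 = 10.2000
deviations (xᵢ − x̄): 7.8000, 5.8000, -2.2000, -2.2000, -9.2000
Σ(xᵢ − x̄)² = 188.8000 ⇒ m₂ = 188.8000/5 = 37.76000
Σ(xᵢ − x̄)³ = -130.3200 ⇒ m₃ = -130.3200/5 = -26.06400
m₂^(3/2) = 37.76000^(1.5) = 232.03205
g1 = m₃ / m₂^(3/2) = -26.06400 / 232.03205 ≈ -0.112

-0.112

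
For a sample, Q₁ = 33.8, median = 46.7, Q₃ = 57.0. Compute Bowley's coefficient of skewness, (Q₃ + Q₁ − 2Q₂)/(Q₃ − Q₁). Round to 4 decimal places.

numerator: Q₃ + Q₁ − 2Q₂ = 57.0 + 33.8 − 2×46.7 = -2.6000
denominator: Q₃ − Q₁ = 57.0 − 33.8 = 23.2000
Bowley skewness = -2.6000 / 23.2000 ≈ -0.1121

-0.1121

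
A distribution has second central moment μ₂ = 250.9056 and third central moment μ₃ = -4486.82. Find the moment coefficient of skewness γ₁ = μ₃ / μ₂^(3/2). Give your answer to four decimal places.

σ = √μ₂ = √250.9056 = 15.84000
σ³ = μ₂^(3/2) = 3974.34470
γ₁ = μ₃/σ³ = -4486.82 / 3974.34470 ≈ -1.1289

-1.1289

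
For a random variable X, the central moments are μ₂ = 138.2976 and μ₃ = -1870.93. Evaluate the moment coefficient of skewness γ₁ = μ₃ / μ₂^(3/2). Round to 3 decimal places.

-1.150

σ = √μ₂ = √138.2976 = 11.76000
σ³ = μ₂^(3/2) = 1626.37978
γ₁ = μ₃/σ³ = -1870.93 / 1626.37978 ≈ -1.150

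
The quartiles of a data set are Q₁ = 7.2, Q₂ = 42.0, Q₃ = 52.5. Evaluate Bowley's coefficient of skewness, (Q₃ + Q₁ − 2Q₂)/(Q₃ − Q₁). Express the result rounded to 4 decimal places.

-0.5364

numerator: Q₃ + Q₁ − 2Q₂ = 52.5 + 7.2 − 2×42.0 = -24.3000
denominator: Q₃ − Q₁ = 52.5 − 7.2 = 45.3000
Bowley skewness = -24.3000 / 45.3000 ≈ -0.5364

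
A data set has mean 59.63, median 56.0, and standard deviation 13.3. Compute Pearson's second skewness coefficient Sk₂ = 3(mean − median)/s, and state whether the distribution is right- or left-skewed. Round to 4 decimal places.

0.8188, right-skewed

Sk₂ = 3(59.63 − 56.0) / 13.3 = 3 × 3.6300 / 13.3
    = 10.8900 / 13.3 ≈ 0.8188
Sk₂ > 0 ⇒ mean > median ⇒ right-skewed (positive skew).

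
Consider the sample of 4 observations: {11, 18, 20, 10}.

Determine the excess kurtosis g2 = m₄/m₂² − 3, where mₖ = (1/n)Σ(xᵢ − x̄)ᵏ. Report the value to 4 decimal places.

-1.8703

x̄ = 14.7500
Σ(xᵢ − x̄)² = 74.7500 ⇒ m₂ = 18.68750
Σ(xᵢ − x̄)⁴ = 1578.0781 ⇒ m₄ = 394.51953
m₂² = 349.22266
g2 = m₄/m₂² − 3 = 1.12971 − 3 ≈ -1.8703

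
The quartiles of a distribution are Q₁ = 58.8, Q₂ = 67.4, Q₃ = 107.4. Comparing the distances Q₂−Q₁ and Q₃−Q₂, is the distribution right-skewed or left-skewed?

right-skewed

Q₂ − Q₁ = 8.6;  Q₃ − Q₂ = 40.0
Q₃ − Q₂ > Q₂ − Q₁ ⇒ the upper half is more spread out ⇒ right-skewed.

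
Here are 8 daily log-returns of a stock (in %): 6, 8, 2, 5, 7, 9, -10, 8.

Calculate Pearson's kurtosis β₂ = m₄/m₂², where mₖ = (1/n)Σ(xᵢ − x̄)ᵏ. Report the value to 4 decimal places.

x̄ = 4.3750
Σ(xᵢ − x̄)² = 269.8750 ⇒ m₂ = 33.73438
Σ(xᵢ − x̄)⁴ = 43589.6816 ⇒ m₄ = 5448.71021
m₂² = 1138.00806
β₂ = m₄/m₂² = 5448.71021 / 1138.00806 ≈ 4.7879

4.7879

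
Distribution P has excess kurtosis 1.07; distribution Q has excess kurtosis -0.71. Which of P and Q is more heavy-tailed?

P

Higher excess kurtosis ⇒ heavier tails relative to the normal distribution.
1.07 vs -0.71: the larger is 1.07, so P has heavier tails. (P is leptokurtic — heavier-than-normal tails; the other is platykurtic.)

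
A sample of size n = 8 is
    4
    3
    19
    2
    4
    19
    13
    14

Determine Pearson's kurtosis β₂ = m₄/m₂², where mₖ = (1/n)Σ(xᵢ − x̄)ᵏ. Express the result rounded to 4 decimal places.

x̄ = 9.7500
Σ(xᵢ − x̄)² = 371.5000 ⇒ m₂ = 46.43750
Σ(xᵢ − x̄)⁴ = 22949.4063 ⇒ m₄ = 2868.67578
m₂² = 2156.44141
β₂ = m₄/m₂² = 2868.67578 / 2156.44141 ≈ 1.3303

1.3303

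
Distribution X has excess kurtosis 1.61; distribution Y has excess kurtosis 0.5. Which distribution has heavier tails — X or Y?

Higher excess kurtosis ⇒ heavier tails relative to the normal distribution.
1.61 vs 0.5: the larger is 1.61, so X has heavier tails.

X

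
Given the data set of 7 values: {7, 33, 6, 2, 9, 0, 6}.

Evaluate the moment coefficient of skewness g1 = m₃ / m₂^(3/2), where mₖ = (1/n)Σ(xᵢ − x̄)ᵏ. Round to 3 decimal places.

x̄ = (7 + 33 + 6 + 2 + 9 + 0 + 6) / 7 = 9.0000
deviations (xᵢ − x̄): -2.0000, 24.0000, -3.0000, -7.0000, 0.0000, -9.0000, -3.0000
Σ(xᵢ − x̄)² = 728.0000 ⇒ m₂ = 728.0000/7 = 104.00000
Σ(xᵢ − x̄)³ = 12690.0000 ⇒ m₃ = 12690.0000/7 = 1812.85714
m₂^(3/2) = 104.00000^(1.5) = 1060.59606
g1 = m₃ / m₂^(3/2) = 1812.85714 / 1060.59606 ≈ 1.709

1.709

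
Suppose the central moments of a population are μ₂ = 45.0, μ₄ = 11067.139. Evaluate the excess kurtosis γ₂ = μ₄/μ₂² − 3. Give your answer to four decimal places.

2.4653

μ₂² = 45.0² = 2025.00000
μ₄/μ₂² = 11067.139 / 2025.00000 = 5.46525
γ₂ = 5.46525 − 3 ≈ 2.4653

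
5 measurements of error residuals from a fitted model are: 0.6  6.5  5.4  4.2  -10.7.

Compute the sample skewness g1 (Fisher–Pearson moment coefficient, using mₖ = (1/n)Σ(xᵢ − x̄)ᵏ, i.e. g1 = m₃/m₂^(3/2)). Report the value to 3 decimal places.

-1.163

x̄ = (0.6 + 6.5 + 5.4 + 4.2 - 10.7) / 5 = 1.2000
deviations (xᵢ − x̄): -0.6000, 5.3000, 4.2000, 3.0000, -11.9000
Σ(xᵢ − x̄)² = 196.7000 ⇒ m₂ = 196.7000/5 = 39.34000
Σ(xᵢ − x̄)³ = -1435.4100 ⇒ m₃ = -1435.4100/5 = -287.08200
m₂^(3/2) = 39.34000^(1.5) = 246.74680
g1 = m₃ / m₂^(3/2) = -287.08200 / 246.74680 ≈ -1.163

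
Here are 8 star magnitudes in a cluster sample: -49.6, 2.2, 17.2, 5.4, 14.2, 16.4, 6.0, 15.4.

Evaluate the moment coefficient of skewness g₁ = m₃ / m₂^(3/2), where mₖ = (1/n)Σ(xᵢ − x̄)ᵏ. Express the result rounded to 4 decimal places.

-1.9761

x̄ = (-49.6 + 2.2 + 17.2 + 5.4 + 14.2 + 16.4 + 6.0 + 15.4) / 8 = 3.4000
deviations (xᵢ − x̄): -53.0000, -1.2000, 13.8000, 2.0000, 10.8000, 13.0000, 2.6000, 12.0000
Σ(xᵢ − x̄)² = 3441.2800 ⇒ m₂ = 3441.2800/8 = 430.16000
Σ(xᵢ − x̄)³ = -141040.3680 ⇒ m₃ = -141040.3680/8 = -17630.04600
m₂^(3/2) = 430.16000^(1.5) = 8921.64699
g₁ = m₃ / m₂^(3/2) = -17630.04600 / 8921.64699 ≈ -1.9761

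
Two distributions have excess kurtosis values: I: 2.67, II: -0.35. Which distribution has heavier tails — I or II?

I

Higher excess kurtosis ⇒ heavier tails relative to the normal distribution.
2.67 vs -0.35: the larger is 2.67, so I has heavier tails. (I is leptokurtic — heavier-than-normal tails; the other is platykurtic.)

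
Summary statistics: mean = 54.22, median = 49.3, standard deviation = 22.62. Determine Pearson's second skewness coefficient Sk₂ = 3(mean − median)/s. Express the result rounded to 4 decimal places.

Sk₂ = 3(54.22 − 49.3) / 22.62 = 3 × 4.9200 / 22.62
    = 14.7600 / 22.62 ≈ 0.6525

0.6525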